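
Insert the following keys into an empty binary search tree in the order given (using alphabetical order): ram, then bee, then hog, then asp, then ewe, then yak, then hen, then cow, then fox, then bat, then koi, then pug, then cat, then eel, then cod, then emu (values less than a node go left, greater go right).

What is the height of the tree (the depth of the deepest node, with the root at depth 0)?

Insert ram: tree is empty, so ram becomes the root.
Insert bee: bee < ram → go left. Place as left child of ram.
Insert hog: hog < ram → go left; hog > bee → go right. Place as right child of bee.
Insert asp: asp < ram → go left; asp < bee → go left. Place as left child of bee.
Insert ewe: ewe < ram → go left; ewe > bee → go right; ewe < hog → go left. Place as left child of hog.
Insert yak: yak > ram → go right. Place as right child of ram.
Insert hen: hen < ram → go left; hen > bee → go right; hen < hog → go left; hen > ewe → go right. Place as right child of ewe.
Insert cow: cow < ram → go left; cow > bee → go right; cow < hog → go left; cow < ewe → go left. Place as left child of ewe.
Insert fox: fox < ram → go left; fox > bee → go right; fox < hog → go left; fox > ewe → go right; fox < hen → go left. Place as left child of hen.
Insert bat: bat < ram → go left; bat < bee → go left; bat > asp → go right. Place as right child of asp.
Insert koi: koi < ram → go left; koi > bee → go right; koi > hog → go right. Place as right child of hog.
Insert pug: pug < ram → go left; pug > bee → go right; pug > hog → go right; pug > koi → go right. Place as right child of koi.
Insert cat: cat < ram → go left; cat > bee → go right; cat < hog → go left; cat < ewe → go left; cat < cow → go left. Place as left child of cow.
Insert eel: eel < ram → go left; eel > bee → go right; eel < hog → go left; eel < ewe → go left; eel > cow → go right. Place as right child of cow.
Insert cod: cod < ram → go left; cod > bee → go right; cod < hog → go left; cod < ewe → go left; cod < cow → go left; cod > cat → go right. Place as right child of cat.
Insert emu: emu < ram → go left; emu > bee → go right; emu < hog → go left; emu < ewe → go left; emu > cow → go right; emu > eel → go right. Place as right child of eel.

The deepest node is cod at depth 6.

6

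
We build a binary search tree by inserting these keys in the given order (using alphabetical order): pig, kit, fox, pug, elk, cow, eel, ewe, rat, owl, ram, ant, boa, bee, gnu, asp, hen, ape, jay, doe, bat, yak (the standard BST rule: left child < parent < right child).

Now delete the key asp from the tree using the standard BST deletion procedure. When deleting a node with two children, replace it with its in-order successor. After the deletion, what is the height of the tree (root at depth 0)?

Resulting structure (node: left, right):
  pig: L=kit, R=pug
  kit: L=fox, R=owl
  fox: L=elk, R=gnu
  pug: L=–, R=rat
  elk: L=cow, R=ewe
  cow: L=ant, R=eel
  eel: L=doe, R=–
  ewe: L=–, R=–
  rat: L=ram, R=yak
  owl: L=–, R=–
  ram: L=–, R=–
  ant: L=–, R=boa
  boa: L=bee, R=–
  bee: L=asp, R=–
  gnu: L=–, R=hen
  asp: L=ape, R=bat
  hen: L=–, R=jay
  ape: L=–, R=–
  jay: L=–, R=–
  doe: L=–, R=–
  bat: L=–, R=–
  yak: L=–, R=–

Delete asp (two children — replace with in-order successor).
After deletion, deepest node is ape at depth 9.

9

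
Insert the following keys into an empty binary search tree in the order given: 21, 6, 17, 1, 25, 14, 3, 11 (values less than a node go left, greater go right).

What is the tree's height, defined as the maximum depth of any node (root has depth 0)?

Resulting structure (node: left, right):
  21: L=6, R=25
  6: L=1, R=17
  17: L=14, R=–
  1: L=–, R=3
  25: L=–, R=–
  14: L=11, R=–
  3: L=–, R=–
  11: L=–, R=–

The deepest node is 11 at depth 4.

4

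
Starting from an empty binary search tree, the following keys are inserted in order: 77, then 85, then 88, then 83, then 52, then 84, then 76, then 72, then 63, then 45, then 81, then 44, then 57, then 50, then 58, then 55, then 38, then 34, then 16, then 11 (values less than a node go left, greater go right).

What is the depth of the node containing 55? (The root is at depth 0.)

6

Resulting structure (node: left, right):
  77: L=52, R=85
  85: L=83, R=88
  88: L=–, R=–
  83: L=81, R=84
  52: L=45, R=76
  84: L=–, R=–
  76: L=72, R=–
  72: L=63, R=–
  63: L=57, R=–
  45: L=44, R=50
  81: L=–, R=–
  44: L=38, R=–
  57: L=55, R=58
  50: L=–, R=–
  58: L=–, R=–
  55: L=–, R=–
  38: L=34, R=–
  34: L=16, R=–
  16: L=11, R=–
  11: L=–, R=–

Path to 55: 77 → 52 → 76 → 72 → 63 → 57 → 55, which is 6 edges.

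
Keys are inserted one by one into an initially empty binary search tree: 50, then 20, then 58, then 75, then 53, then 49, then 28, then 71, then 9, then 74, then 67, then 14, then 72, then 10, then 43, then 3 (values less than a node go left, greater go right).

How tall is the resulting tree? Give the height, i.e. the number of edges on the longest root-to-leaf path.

5

Resulting structure (node: left, right):
  50: L=20, R=58
  20: L=9, R=49
  58: L=53, R=75
  75: L=71, R=–
  53: L=–, R=–
  49: L=28, R=–
  28: L=–, R=43
  71: L=67, R=74
  9: L=3, R=14
  74: L=72, R=–
  67: L=–, R=–
  14: L=10, R=–
  72: L=–, R=–
  10: L=–, R=–
  43: L=–, R=–
  3: L=–, R=–

The deepest node is 72 at depth 5.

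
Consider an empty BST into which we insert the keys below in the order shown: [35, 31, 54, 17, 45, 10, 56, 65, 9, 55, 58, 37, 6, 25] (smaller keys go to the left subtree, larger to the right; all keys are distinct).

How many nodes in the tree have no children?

5

35: root
31: left child of 35 (depth 1)
54: right child of 35 (depth 1)
17: left child of 31 (depth 2)
45: left child of 54 (depth 2)
10: left child of 17 (depth 3)
56: right child of 54 (depth 2)
65: right child of 56 (depth 3)
9: left child of 10 (depth 4)
55: left child of 56 (depth 3)
58: left child of 65 (depth 4)
37: left child of 45 (depth 3)
6: left child of 9 (depth 5)
25: right child of 17 (depth 3)

Leaves: 6, 25, 37, 55, 58 — 5 in total.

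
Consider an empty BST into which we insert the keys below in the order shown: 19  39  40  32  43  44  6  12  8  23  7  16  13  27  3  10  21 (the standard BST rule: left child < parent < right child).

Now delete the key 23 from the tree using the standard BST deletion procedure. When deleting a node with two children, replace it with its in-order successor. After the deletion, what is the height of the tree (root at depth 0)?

4

Resulting structure (node: left, right):
  19: L=6, R=39
  39: L=32, R=40
  40: L=–, R=43
  32: L=23, R=–
  43: L=–, R=44
  44: L=–, R=–
  6: L=3, R=12
  12: L=8, R=16
  8: L=7, R=10
  23: L=21, R=27
  7: L=–, R=–
  16: L=13, R=–
  13: L=–, R=–
  27: L=–, R=–
  3: L=–, R=–
  10: L=–, R=–
  21: L=–, R=–

Delete 23 (two children — replace with in-order successor).
After deletion, deepest node is 44 at depth 4.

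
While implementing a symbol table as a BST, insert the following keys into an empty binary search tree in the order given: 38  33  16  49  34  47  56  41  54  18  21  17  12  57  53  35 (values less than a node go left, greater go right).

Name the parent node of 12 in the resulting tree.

38: root
33: left child of 38 (depth 1)
16: left child of 33 (depth 2)
49: right child of 38 (depth 1)
34: right child of 33 (depth 2)
47: left child of 49 (depth 2)
56: right child of 49 (depth 2)
41: left child of 47 (depth 3)
54: left child of 56 (depth 3)
18: right child of 16 (depth 3)
21: right child of 18 (depth 4)
17: left child of 18 (depth 4)
12: left child of 16 (depth 3)
57: right child of 56 (depth 3)
53: left child of 54 (depth 4)
35: right child of 34 (depth 3)

16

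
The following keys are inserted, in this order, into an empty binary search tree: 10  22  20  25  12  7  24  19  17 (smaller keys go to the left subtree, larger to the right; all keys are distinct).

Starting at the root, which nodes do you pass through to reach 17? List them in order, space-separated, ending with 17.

10: root
22: right child of 10 (depth 1)
20: left child of 22 (depth 2)
25: right child of 22 (depth 2)
12: left child of 20 (depth 3)
7: left child of 10 (depth 1)
24: left child of 25 (depth 3)
19: right child of 12 (depth 4)
17: left child of 19 (depth 5)

10 22 20 12 19 17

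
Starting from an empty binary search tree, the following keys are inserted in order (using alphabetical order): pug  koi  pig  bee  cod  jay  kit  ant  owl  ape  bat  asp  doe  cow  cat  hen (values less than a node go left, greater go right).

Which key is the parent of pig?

koi

pug: root
koi: left child of pug (depth 1)
pig: right child of koi (depth 2)
bee: left child of koi (depth 2)
cod: right child of bee (depth 3)
jay: right child of cod (depth 4)
kit: right child of jay (depth 5)
ant: left child of bee (depth 3)
owl: left child of pig (depth 3)
ape: right child of ant (depth 4)
bat: right child of ape (depth 5)
asp: left child of bat (depth 6)
doe: left child of jay (depth 5)
cow: left child of doe (depth 6)
cat: left child of cod (depth 4)
hen: right child of doe (depth 6)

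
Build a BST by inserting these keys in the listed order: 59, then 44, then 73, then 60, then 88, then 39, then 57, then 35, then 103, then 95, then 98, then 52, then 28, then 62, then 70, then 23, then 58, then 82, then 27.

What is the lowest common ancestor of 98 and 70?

73

59: root
44: left child of 59 (depth 1)
73: right child of 59 (depth 1)
60: left child of 73 (depth 2)
88: right child of 73 (depth 2)
39: left child of 44 (depth 2)
57: right child of 44 (depth 2)
35: left child of 39 (depth 3)
103: right child of 88 (depth 3)
95: left child of 103 (depth 4)
98: right child of 95 (depth 5)
52: left child of 57 (depth 3)
28: left child of 35 (depth 4)
62: right child of 60 (depth 3)
70: right child of 62 (depth 4)
23: left child of 28 (depth 5)
58: right child of 57 (depth 3)
82: left child of 88 (depth 3)
27: right child of 23 (depth 6)

Path to 98: 59 → 73 → 88 → 103 → 95 → 98
Path to 70: 59 → 73 → 60 → 62 → 70
The paths share a prefix ending at 73, then split left and right.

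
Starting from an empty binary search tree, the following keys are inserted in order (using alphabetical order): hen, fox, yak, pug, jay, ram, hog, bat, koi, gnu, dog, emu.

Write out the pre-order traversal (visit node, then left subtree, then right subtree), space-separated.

Insert hen: tree is empty, so hen becomes the root.
Insert fox: fox < hen → go left. Place as left child of hen.
Insert yak: yak > hen → go right. Place as right child of hen.
Insert pug: pug > hen → go right; pug < yak → go left. Place as left child of yak.
Insert jay: jay > hen → go right; jay < yak → go left; jay < pug → go left. Place as left child of pug.
Insert ram: ram > hen → go right; ram < yak → go left; ram > pug → go right. Place as right child of pug.
Insert hog: hog > hen → go right; hog < yak → go left; hog < pug → go left; hog < jay → go left. Place as left child of jay.
Insert bat: bat < hen → go left; bat < fox → go left. Place as left child of fox.
Insert koi: koi > hen → go right; koi < yak → go left; koi < pug → go left; koi > jay → go right. Place as right child of jay.
Insert gnu: gnu < hen → go left; gnu > fox → go right. Place as right child of fox.
Insert dog: dog < hen → go left; dog < fox → go left; dog > bat → go right. Place as right child of bat.
Insert emu: emu < hen → go left; emu < fox → go left; emu > bat → go right; emu > dog → go right. Place as right child of dog.

hen fox bat dog emu gnu yak pug jay hog koi ram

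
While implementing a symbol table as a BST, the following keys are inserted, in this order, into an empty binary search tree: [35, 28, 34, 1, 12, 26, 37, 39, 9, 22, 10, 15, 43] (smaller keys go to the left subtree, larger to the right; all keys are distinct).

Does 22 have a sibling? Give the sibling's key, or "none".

Resulting structure (node: left, right):
  35: L=28, R=37
  28: L=1, R=34
  34: L=–, R=–
  1: L=–, R=12
  12: L=9, R=26
  26: L=22, R=–
  37: L=–, R=39
  39: L=–, R=43
  9: L=–, R=10
  22: L=15, R=–
  10: L=–, R=–
  15: L=–, R=–
  43: L=–, R=–

22's parent is 26, which has only one child.

none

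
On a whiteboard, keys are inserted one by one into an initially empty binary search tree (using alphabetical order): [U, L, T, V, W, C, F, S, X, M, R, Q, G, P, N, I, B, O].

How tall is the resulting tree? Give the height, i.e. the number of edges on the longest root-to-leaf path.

U: root
L: left child of U (depth 1)
T: right child of L (depth 2)
V: right child of U (depth 1)
W: right child of V (depth 2)
C: left child of L (depth 2)
F: right child of C (depth 3)
S: left child of T (depth 3)
X: right child of W (depth 3)
M: left child of S (depth 4)
R: right child of M (depth 5)
Q: left child of R (depth 6)
G: right child of F (depth 4)
P: left child of Q (depth 7)
N: left child of P (depth 8)
I: right child of G (depth 5)
B: left child of C (depth 3)
O: right child of N (depth 9)

The deepest node is O at depth 9.

9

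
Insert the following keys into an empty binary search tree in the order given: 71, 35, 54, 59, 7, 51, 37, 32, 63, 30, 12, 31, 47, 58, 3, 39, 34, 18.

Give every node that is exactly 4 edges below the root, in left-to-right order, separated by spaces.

71: root
35: left child of 71 (depth 1)
54: right child of 35 (depth 2)
59: right child of 54 (depth 3)
7: left child of 35 (depth 2)
51: left child of 54 (depth 3)
37: left child of 51 (depth 4)
32: right child of 7 (depth 3)
63: right child of 59 (depth 4)
30: left child of 32 (depth 4)
12: left child of 30 (depth 5)
31: right child of 30 (depth 5)
47: right child of 37 (depth 5)
58: left child of 59 (depth 4)
3: left child of 7 (depth 3)
39: left child of 47 (depth 6)
34: right child of 32 (depth 4)
18: right child of 12 (depth 6)

30 34 37 58 63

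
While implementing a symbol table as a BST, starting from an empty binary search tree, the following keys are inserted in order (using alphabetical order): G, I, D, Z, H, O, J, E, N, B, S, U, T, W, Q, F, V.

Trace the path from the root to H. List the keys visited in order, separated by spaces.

G I H

Insert G: tree is empty, so G becomes the root.
Insert I: I > G → go right. Place as right child of G.
Insert D: D < G → go left. Place as left child of G.
Insert Z: Z > G → go right; Z > I → go right. Place as right child of I.
Insert H: H > G → go right; H < I → go left. Place as left child of I.
Insert O: O > G → go right; O > I → go right; O < Z → go left. Place as left child of Z.
Insert J: J > G → go right; J > I → go right; J < Z → go left; J < O → go left. Place as left child of O.
Insert E: E < G → go left; E > D → go right. Place as right child of D.
Insert N: N > G → go right; N > I → go right; N < Z → go left; N < O → go left; N > J → go right. Place as right child of J.
Insert B: B < G → go left; B < D → go left. Place as left child of D.
Insert S: S > G → go right; S > I → go right; S < Z → go left; S > O → go right. Place as right child of O.
Insert U: U > G → go right; U > I → go right; U < Z → go left; U > O → go right; U > S → go right. Place as right child of S.
Insert T: T > G → go right; T > I → go right; T < Z → go left; T > O → go right; T > S → go right; T < U → go left. Place as left child of U.
Insert W: W > G → go right; W > I → go right; W < Z → go left; W > O → go right; W > S → go right; W > U → go right. Place as right child of U.
Insert Q: Q > G → go right; Q > I → go right; Q < Z → go left; Q > O → go right; Q < S → go left. Place as left child of S.
Insert F: F < G → go left; F > D → go right; F > E → go right. Place as right child of E.
Insert V: V > G → go right; V > I → go right; V < Z → go left; V > O → go right; V > S → go right; V > U → go right; V < W → go left. Place as left child of W.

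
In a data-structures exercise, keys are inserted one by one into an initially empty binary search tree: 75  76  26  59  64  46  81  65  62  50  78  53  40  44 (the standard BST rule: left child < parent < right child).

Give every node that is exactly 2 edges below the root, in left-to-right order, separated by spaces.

59 81

75: root
76: right child of 75 (depth 1)
26: left child of 75 (depth 1)
59: right child of 26 (depth 2)
64: right child of 59 (depth 3)
46: left child of 59 (depth 3)
81: right child of 76 (depth 2)
65: right child of 64 (depth 4)
62: left child of 64 (depth 4)
50: right child of 46 (depth 4)
78: left child of 81 (depth 3)
53: right child of 50 (depth 5)
40: left child of 46 (depth 4)
44: right child of 40 (depth 5)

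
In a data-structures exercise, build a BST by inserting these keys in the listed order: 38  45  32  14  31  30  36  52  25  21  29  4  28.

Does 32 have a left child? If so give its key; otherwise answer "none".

Insert 38: tree is empty, so 38 becomes the root.
Insert 45: 45 > 38 → go right. Place as right child of 38.
Insert 32: 32 < 38 → go left. Place as left child of 38.
Insert 14: 14 < 38 → go left; 14 < 32 → go left. Place as left child of 32.
Insert 31: 31 < 38 → go left; 31 < 32 → go left; 31 > 14 → go right. Place as right child of 14.
Insert 30: 30 < 38 → go left; 30 < 32 → go left; 30 > 14 → go right; 30 < 31 → go left. Place as left child of 31.
Insert 36: 36 < 38 → go left; 36 > 32 → go right. Place as right child of 32.
Insert 52: 52 > 38 → go right; 52 > 45 → go right. Place as right child of 45.
Insert 25: 25 < 38 → go left; 25 < 32 → go left; 25 > 14 → go right; 25 < 31 → go left; 25 < 30 → go left. Place as left child of 30.
Insert 21: 21 < 38 → go left; 21 < 32 → go left; 21 > 14 → go right; 21 < 31 → go left; 21 < 30 → go left; 21 < 25 → go left. Place as left child of 25.
Insert 29: 29 < 38 → go left; 29 < 32 → go left; 29 > 14 → go right; 29 < 31 → go left; 29 < 30 → go left; 29 > 25 → go right. Place as right child of 25.
Insert 4: 4 < 38 → go left; 4 < 32 → go left; 4 < 14 → go left. Place as left child of 14.
Insert 28: 28 < 38 → go left; 28 < 32 → go left; 28 > 14 → go right; 28 < 31 → go left; 28 < 30 → go left; 28 > 25 → go right; 28 < 29 → go left. Place as left child of 29.

14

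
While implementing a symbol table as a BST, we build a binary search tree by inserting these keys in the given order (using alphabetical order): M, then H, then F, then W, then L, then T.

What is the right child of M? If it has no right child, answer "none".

W

Insert M: tree is empty, so M becomes the root.
Insert H: H < M → go left. Place as left child of M.
Insert F: F < M → go left; F < H → go left. Place as left child of H.
Insert W: W > M → go right. Place as right child of M.
Insert L: L < M → go left; L > H → go right. Place as right child of H.
Insert T: T > M → go right; T < W → go left. Place as left child of W.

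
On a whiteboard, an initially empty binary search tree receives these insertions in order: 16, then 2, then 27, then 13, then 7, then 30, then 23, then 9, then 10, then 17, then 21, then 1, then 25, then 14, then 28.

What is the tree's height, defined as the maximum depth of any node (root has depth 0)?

Insert 16: tree is empty, so 16 becomes the root.
Insert 2: 2 < 16 → go left. Place as left child of 16.
Insert 27: 27 > 16 → go right. Place as right child of 16.
Insert 13: 13 < 16 → go left; 13 > 2 → go right. Place as right child of 2.
Insert 7: 7 < 16 → go left; 7 > 2 → go right; 7 < 13 → go left. Place as left child of 13.
Insert 30: 30 > 16 → go right; 30 > 27 → go right. Place as right child of 27.
Insert 23: 23 > 16 → go right; 23 < 27 → go left. Place as left child of 27.
Insert 9: 9 < 16 → go left; 9 > 2 → go right; 9 < 13 → go left; 9 > 7 → go right. Place as right child of 7.
Insert 10: 10 < 16 → go left; 10 > 2 → go right; 10 < 13 → go left; 10 > 7 → go right; 10 > 9 → go right. Place as right child of 9.
Insert 17: 17 > 16 → go right; 17 < 27 → go left; 17 < 23 → go left. Place as left child of 23.
Insert 21: 21 > 16 → go right; 21 < 27 → go left; 21 < 23 → go left; 21 > 17 → go right. Place as right child of 17.
Insert 1: 1 < 16 → go left; 1 < 2 → go left. Place as left child of 2.
Insert 25: 25 > 16 → go right; 25 < 27 → go left; 25 > 23 → go right. Place as right child of 23.
Insert 14: 14 < 16 → go left; 14 > 2 → go right; 14 > 13 → go right. Place as right child of 13.
Insert 28: 28 > 16 → go right; 28 > 27 → go right; 28 < 30 → go left. Place as left child of 30.

The deepest node is 10 at depth 5.

5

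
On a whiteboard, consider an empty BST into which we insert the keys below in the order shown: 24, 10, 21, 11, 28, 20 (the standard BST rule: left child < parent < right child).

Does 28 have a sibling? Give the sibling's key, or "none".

10

24: root
10: left child of 24 (depth 1)
21: right child of 10 (depth 2)
11: left child of 21 (depth 3)
28: right child of 24 (depth 1)
20: right child of 11 (depth 4)

28's parent is 24; the other child of 24 is 10.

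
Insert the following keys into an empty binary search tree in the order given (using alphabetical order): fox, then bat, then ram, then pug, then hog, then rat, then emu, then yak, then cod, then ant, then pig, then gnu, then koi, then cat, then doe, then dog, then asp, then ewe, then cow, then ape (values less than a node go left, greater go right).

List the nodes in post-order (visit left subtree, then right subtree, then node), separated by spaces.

ape asp ant cat cow dog doe cod ewe emu bat gnu koi pig hog pug yak rat ram fox

fox: root
bat: left child of fox (depth 1)
ram: right child of fox (depth 1)
pug: left child of ram (depth 2)
hog: left child of pug (depth 3)
rat: right child of ram (depth 2)
emu: right child of bat (depth 2)
yak: right child of rat (depth 3)
cod: left child of emu (depth 3)
ant: left child of bat (depth 2)
pig: right child of hog (depth 4)
gnu: left child of hog (depth 4)
koi: left child of pig (depth 5)
cat: left child of cod (depth 4)
doe: right child of cod (depth 4)
dog: right child of doe (depth 5)
asp: right child of ant (depth 3)
ewe: right child of emu (depth 3)
cow: left child of doe (depth 5)
ape: left child of asp (depth 4)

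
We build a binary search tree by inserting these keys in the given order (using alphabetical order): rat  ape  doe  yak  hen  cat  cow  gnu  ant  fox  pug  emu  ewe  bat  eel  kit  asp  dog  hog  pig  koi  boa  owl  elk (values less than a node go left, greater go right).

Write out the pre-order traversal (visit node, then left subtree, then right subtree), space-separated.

Insert rat: tree is empty, so rat becomes the root.
Insert ape: ape < rat → go left. Place as left child of rat.
Insert doe: doe < rat → go left; doe > ape → go right. Place as right child of ape.
Insert yak: yak > rat → go right. Place as right child of rat.
Insert hen: hen < rat → go left; hen > ape → go right; hen > doe → go right. Place as right child of doe.
Insert cat: cat < rat → go left; cat > ape → go right; cat < doe → go left. Place as left child of doe.
Insert cow: cow < rat → go left; cow > ape → go right; cow < doe → go left; cow > cat → go right. Place as right child of cat.
Insert gnu: gnu < rat → go left; gnu > ape → go right; gnu > doe → go right; gnu < hen → go left. Place as left child of hen.
Insert ant: ant < rat → go left; ant < ape → go left. Place as left child of ape.
Insert fox: fox < rat → go left; fox > ape → go right; fox > doe → go right; fox < hen → go left; fox < gnu → go left. Place as left child of gnu.
Insert pug: pug < rat → go left; pug > ape → go right; pug > doe → go right; pug > hen → go right. Place as right child of hen.
Insert emu: emu < rat → go left; emu > ape → go right; emu > doe → go right; emu < hen → go left; emu < gnu → go left; emu < fox → go left. Place as left child of fox.
Insert ewe: ewe < rat → go left; ewe > ape → go right; ewe > doe → go right; ewe < hen → go left; ewe < gnu → go left; ewe < fox → go left; ewe > emu → go right. Place as right child of emu.
Insert bat: bat < rat → go left; bat > ape → go right; bat < doe → go left; bat < cat → go left. Place as left child of cat.
Insert eel: eel < rat → go left; eel > ape → go right; eel > doe → go right; eel < hen → go left; eel < gnu → go left; eel < fox → go left; eel < emu → go left. Place as left child of emu.
Insert kit: kit < rat → go left; kit > ape → go right; kit > doe → go right; kit > hen → go right; kit < pug → go left. Place as left child of pug.
Insert asp: asp < rat → go left; asp > ape → go right; asp < doe → go left; asp < cat → go left; asp < bat → go left. Place as left child of bat.
Insert dog: dog < rat → go left; dog > ape → go right; dog > doe → go right; dog < hen → go left; dog < gnu → go left; dog < fox → go left; dog < emu → go left; dog < eel → go left. Place as left child of eel.
Insert hog: hog < rat → go left; hog > ape → go right; hog > doe → go right; hog > hen → go right; hog < pug → go left; hog < kit → go left. Place as left child of kit.
Insert pig: pig < rat → go left; pig > ape → go right; pig > doe → go right; pig > hen → go right; pig < pug → go left; pig > kit → go right. Place as right child of kit.
Insert koi: koi < rat → go left; koi > ape → go right; koi > doe → go right; koi > hen → go right; koi < pug → go left; koi > kit → go right; koi < pig → go left. Place as left child of pig.
Insert boa: boa < rat → go left; boa > ape → go right; boa < doe → go left; boa < cat → go left; boa > bat → go right. Place as right child of bat.
Insert owl: owl < rat → go left; owl > ape → go right; owl > doe → go right; owl > hen → go right; owl < pug → go left; owl > kit → go right; owl < pig → go left; owl > koi → go right. Place as right child of koi.
Insert elk: elk < rat → go left; elk > ape → go right; elk > doe → go right; elk < hen → go left; elk < gnu → go left; elk < fox → go left; elk < emu → go left; elk > eel → go right. Place as right child of eel.

rat ape ant doe cat bat asp boa cow hen gnu fox emu eel dog elk ewe pug kit hog pig koi owl yak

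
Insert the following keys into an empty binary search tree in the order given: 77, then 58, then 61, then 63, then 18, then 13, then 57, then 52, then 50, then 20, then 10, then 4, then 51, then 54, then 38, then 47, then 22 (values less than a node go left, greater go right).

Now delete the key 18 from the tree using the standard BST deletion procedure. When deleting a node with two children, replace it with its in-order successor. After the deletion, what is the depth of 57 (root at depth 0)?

Insert 77: tree is empty, so 77 becomes the root.
Insert 58: 58 < 77 → go left. Place as left child of 77.
Insert 61: 61 < 77 → go left; 61 > 58 → go right. Place as right child of 58.
Insert 63: 63 < 77 → go left; 63 > 58 → go right; 63 > 61 → go right. Place as right child of 61.
Insert 18: 18 < 77 → go left; 18 < 58 → go left. Place as left child of 58.
Insert 13: 13 < 77 → go left; 13 < 58 → go left; 13 < 18 → go left. Place as left child of 18.
Insert 57: 57 < 77 → go left; 57 < 58 → go left; 57 > 18 → go right. Place as right child of 18.
Insert 52: 52 < 77 → go left; 52 < 58 → go left; 52 > 18 → go right; 52 < 57 → go left. Place as left child of 57.
Insert 50: 50 < 77 → go left; 50 < 58 → go left; 50 > 18 → go right; 50 < 57 → go left; 50 < 52 → go left. Place as left child of 52.
Insert 20: 20 < 77 → go left; 20 < 58 → go left; 20 > 18 → go right; 20 < 57 → go left; 20 < 52 → go left; 20 < 50 → go left. Place as left child of 50.
Insert 10: 10 < 77 → go left; 10 < 58 → go left; 10 < 18 → go left; 10 < 13 → go left. Place as left child of 13.
Insert 4: 4 < 77 → go left; 4 < 58 → go left; 4 < 18 → go left; 4 < 13 → go left; 4 < 10 → go left. Place as left child of 10.
Insert 51: 51 < 77 → go left; 51 < 58 → go left; 51 > 18 → go right; 51 < 57 → go left; 51 < 52 → go left; 51 > 50 → go right. Place as right child of 50.
Insert 54: 54 < 77 → go left; 54 < 58 → go left; 54 > 18 → go right; 54 < 57 → go left; 54 > 52 → go right. Place as right child of 52.
Insert 38: 38 < 77 → go left; 38 < 58 → go left; 38 > 18 → go right; 38 < 57 → go left; 38 < 52 → go left; 38 < 50 → go left; 38 > 20 → go right. Place as right child of 20.
Insert 47: 47 < 77 → go left; 47 < 58 → go left; 47 > 18 → go right; 47 < 57 → go left; 47 < 52 → go left; 47 < 50 → go left; 47 > 20 → go right; 47 > 38 → go right. Place as right child of 38.
Insert 22: 22 < 77 → go left; 22 < 58 → go left; 22 > 18 → go right; 22 < 57 → go left; 22 < 52 → go left; 22 < 50 → go left; 22 > 20 → go right; 22 < 38 → go left. Place as left child of 38.

Delete 18 (two children — replace with in-order successor).
After deletion, path to 57: 77 → 58 → 20 → 57.

3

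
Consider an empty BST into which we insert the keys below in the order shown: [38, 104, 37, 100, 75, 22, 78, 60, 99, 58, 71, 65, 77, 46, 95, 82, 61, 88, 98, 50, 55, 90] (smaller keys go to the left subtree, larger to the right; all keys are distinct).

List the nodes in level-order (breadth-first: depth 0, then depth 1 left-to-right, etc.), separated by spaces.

38 37 104 22 100 75 60 78 58 71 77 99 46 65 95 50 61 82 98 55 88 90

Resulting structure (node: left, right):
  38: L=37, R=104
  104: L=100, R=–
  37: L=22, R=–
  100: L=75, R=–
  75: L=60, R=78
  22: L=–, R=–
  78: L=77, R=99
  60: L=58, R=71
  99: L=95, R=–
  58: L=46, R=–
  71: L=65, R=–
  65: L=61, R=–
  77: L=–, R=–
  46: L=–, R=50
  95: L=82, R=98
  82: L=–, R=88
  61: L=–, R=–
  88: L=–, R=90
  98: L=–, R=–
  50: L=–, R=55
  55: L=–, R=–
  90: L=–, R=–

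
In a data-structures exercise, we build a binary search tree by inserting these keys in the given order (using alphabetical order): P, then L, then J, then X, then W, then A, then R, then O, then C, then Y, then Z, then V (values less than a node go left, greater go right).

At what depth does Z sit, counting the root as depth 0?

3

Insert P: tree is empty, so P becomes the root.
Insert L: L < P → go left. Place as left child of P.
Insert J: J < P → go left; J < L → go left. Place as left child of L.
Insert X: X > P → go right. Place as right child of P.
Insert W: W > P → go right; W < X → go left. Place as left child of X.
Insert A: A < P → go left; A < L → go left; A < J → go left. Place as left child of J.
Insert R: R > P → go right; R < X → go left; R < W → go left. Place as left child of W.
Insert O: O < P → go left; O > L → go right. Place as right child of L.
Insert C: C < P → go left; C < L → go left; C < J → go left; C > A → go right. Place as right child of A.
Insert Y: Y > P → go right; Y > X → go right. Place as right child of X.
Insert Z: Z > P → go right; Z > X → go right; Z > Y → go right. Place as right child of Y.
Insert V: V > P → go right; V < X → go left; V < W → go left; V > R → go right. Place as right child of R.

Path to Z: P → X → Y → Z, which is 3 edges.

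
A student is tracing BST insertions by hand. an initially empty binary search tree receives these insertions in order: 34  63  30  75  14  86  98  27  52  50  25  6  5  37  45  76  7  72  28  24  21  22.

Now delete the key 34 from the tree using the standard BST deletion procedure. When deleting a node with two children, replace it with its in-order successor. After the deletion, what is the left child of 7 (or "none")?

34: root
63: right child of 34 (depth 1)
30: left child of 34 (depth 1)
75: right child of 63 (depth 2)
14: left child of 30 (depth 2)
86: right child of 75 (depth 3)
98: right child of 86 (depth 4)
27: right child of 14 (depth 3)
52: left child of 63 (depth 2)
50: left child of 52 (depth 3)
25: left child of 27 (depth 4)
6: left child of 14 (depth 3)
5: left child of 6 (depth 4)
37: left child of 50 (depth 4)
45: right child of 37 (depth 5)
76: left child of 86 (depth 4)
7: right child of 6 (depth 4)
72: left child of 75 (depth 3)
28: right child of 27 (depth 4)
24: left child of 25 (depth 5)
21: left child of 24 (depth 6)
22: right child of 21 (depth 7)

Delete 34 (two children — replace with in-order successor).
After deletion, 7's left child: none.

none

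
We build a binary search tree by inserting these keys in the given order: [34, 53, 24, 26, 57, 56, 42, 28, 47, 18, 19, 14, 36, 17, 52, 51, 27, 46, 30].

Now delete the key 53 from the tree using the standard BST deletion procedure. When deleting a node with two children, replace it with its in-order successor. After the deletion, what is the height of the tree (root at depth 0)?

Insert 34: tree is empty, so 34 becomes the root.
Insert 53: 53 > 34 → go right. Place as right child of 34.
Insert 24: 24 < 34 → go left. Place as left child of 34.
Insert 26: 26 < 34 → go left; 26 > 24 → go right. Place as right child of 24.
Insert 57: 57 > 34 → go right; 57 > 53 → go right. Place as right child of 53.
Insert 56: 56 > 34 → go right; 56 > 53 → go right; 56 < 57 → go left. Place as left child of 57.
Insert 42: 42 > 34 → go right; 42 < 53 → go left. Place as left child of 53.
Insert 28: 28 < 34 → go left; 28 > 24 → go right; 28 > 26 → go right. Place as right child of 26.
Insert 47: 47 > 34 → go right; 47 < 53 → go left; 47 > 42 → go right. Place as right child of 42.
Insert 18: 18 < 34 → go left; 18 < 24 → go left. Place as left child of 24.
Insert 19: 19 < 34 → go left; 19 < 24 → go left; 19 > 18 → go right. Place as right child of 18.
Insert 14: 14 < 34 → go left; 14 < 24 → go left; 14 < 18 → go left. Place as left child of 18.
Insert 36: 36 > 34 → go right; 36 < 53 → go left; 36 < 42 → go left. Place as left child of 42.
Insert 17: 17 < 34 → go left; 17 < 24 → go left; 17 < 18 → go left; 17 > 14 → go right. Place as right child of 14.
Insert 52: 52 > 34 → go right; 52 < 53 → go left; 52 > 42 → go right; 52 > 47 → go right. Place as right child of 47.
Insert 51: 51 > 34 → go right; 51 < 53 → go left; 51 > 42 → go right; 51 > 47 → go right; 51 < 52 → go left. Place as left child of 52.
Insert 27: 27 < 34 → go left; 27 > 24 → go right; 27 > 26 → go right; 27 < 28 → go left. Place as left child of 28.
Insert 46: 46 > 34 → go right; 46 < 53 → go left; 46 > 42 → go right; 46 < 47 → go left. Place as left child of 47.
Insert 30: 30 < 34 → go left; 30 > 24 → go right; 30 > 26 → go right; 30 > 28 → go right. Place as right child of 28.

Delete 53 (two children — replace with in-order successor).
After deletion, deepest node is 51 at depth 5.

5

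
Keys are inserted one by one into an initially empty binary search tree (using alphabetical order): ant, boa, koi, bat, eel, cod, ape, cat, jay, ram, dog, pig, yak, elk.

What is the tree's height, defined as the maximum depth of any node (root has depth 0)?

5

ant: root
boa: right child of ant (depth 1)
koi: right child of boa (depth 2)
bat: left child of boa (depth 2)
eel: left child of koi (depth 3)
cod: left child of eel (depth 4)
ape: left child of bat (depth 3)
cat: left child of cod (depth 5)
jay: right child of eel (depth 4)
ram: right child of koi (depth 3)
dog: right child of cod (depth 5)
pig: left child of ram (depth 4)
yak: right child of ram (depth 4)
elk: left child of jay (depth 5)

The deepest node is cat at depth 5.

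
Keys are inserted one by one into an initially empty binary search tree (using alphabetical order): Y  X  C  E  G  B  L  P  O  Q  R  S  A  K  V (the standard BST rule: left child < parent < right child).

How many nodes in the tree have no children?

4

Resulting structure (node: left, right):
  Y: L=X, R=–
  X: L=C, R=–
  C: L=B, R=E
  E: L=–, R=G
  G: L=–, R=L
  B: L=A, R=–
  L: L=K, R=P
  P: L=O, R=Q
  O: L=–, R=–
  Q: L=–, R=R
  R: L=–, R=S
  S: L=–, R=V
  A: L=–, R=–
  K: L=–, R=–
  V: L=–, R=–

Leaves: A, K, O, V — 4 in total.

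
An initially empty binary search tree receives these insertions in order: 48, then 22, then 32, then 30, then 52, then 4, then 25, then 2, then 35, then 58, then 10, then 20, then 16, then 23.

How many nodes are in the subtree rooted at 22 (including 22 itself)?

11

Insert 48: tree is empty, so 48 becomes the root.
Insert 22: 22 < 48 → go left. Place as left child of 48.
Insert 32: 32 < 48 → go left; 32 > 22 → go right. Place as right child of 22.
Insert 30: 30 < 48 → go left; 30 > 22 → go right; 30 < 32 → go left. Place as left child of 32.
Insert 52: 52 > 48 → go right. Place as right child of 48.
Insert 4: 4 < 48 → go left; 4 < 22 → go left. Place as left child of 22.
Insert 25: 25 < 48 → go left; 25 > 22 → go right; 25 < 32 → go left; 25 < 30 → go left. Place as left child of 30.
Insert 2: 2 < 48 → go left; 2 < 22 → go left; 2 < 4 → go left. Place as left child of 4.
Insert 35: 35 < 48 → go left; 35 > 22 → go right; 35 > 32 → go right. Place as right child of 32.
Insert 58: 58 > 48 → go right; 58 > 52 → go right. Place as right child of 52.
Insert 10: 10 < 48 → go left; 10 < 22 → go left; 10 > 4 → go right. Place as right child of 4.
Insert 20: 20 < 48 → go left; 20 < 22 → go left; 20 > 4 → go right; 20 > 10 → go right. Place as right child of 10.
Insert 16: 16 < 48 → go left; 16 < 22 → go left; 16 > 4 → go right; 16 > 10 → go right; 16 < 20 → go left. Place as left child of 20.
Insert 23: 23 < 48 → go left; 23 > 22 → go right; 23 < 32 → go left; 23 < 30 → go left; 23 < 25 → go left. Place as left child of 25.

Subtree rooted at 22 contains: 22, 4, 2, 10, 20, 16, 32, 30, 25, 23, 35 — 11 nodes.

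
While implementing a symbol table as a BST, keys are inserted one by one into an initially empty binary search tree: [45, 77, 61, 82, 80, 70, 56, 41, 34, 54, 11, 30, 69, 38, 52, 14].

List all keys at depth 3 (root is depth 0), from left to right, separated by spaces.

11 38 56 70 80

Resulting structure (node: left, right):
  45: L=41, R=77
  77: L=61, R=82
  61: L=56, R=70
  82: L=80, R=–
  80: L=–, R=–
  70: L=69, R=–
  56: L=54, R=–
  41: L=34, R=–
  34: L=11, R=38
  54: L=52, R=–
  11: L=–, R=30
  30: L=14, R=–
  69: L=–, R=–
  38: L=–, R=–
  52: L=–, R=–
  14: L=–, R=–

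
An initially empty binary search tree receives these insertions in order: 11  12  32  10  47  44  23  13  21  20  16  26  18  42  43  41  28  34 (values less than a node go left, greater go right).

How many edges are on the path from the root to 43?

6

11: root
12: right child of 11 (depth 1)
32: right child of 12 (depth 2)
10: left child of 11 (depth 1)
47: right child of 32 (depth 3)
44: left child of 47 (depth 4)
23: left child of 32 (depth 3)
13: left child of 23 (depth 4)
21: right child of 13 (depth 5)
20: left child of 21 (depth 6)
16: left child of 20 (depth 7)
26: right child of 23 (depth 4)
18: right child of 16 (depth 8)
42: left child of 44 (depth 5)
43: right child of 42 (depth 6)
41: left child of 42 (depth 6)
28: right child of 26 (depth 5)
34: left child of 41 (depth 7)

Path to 43: 11 → 12 → 32 → 47 → 44 → 42 → 43, which is 6 edges.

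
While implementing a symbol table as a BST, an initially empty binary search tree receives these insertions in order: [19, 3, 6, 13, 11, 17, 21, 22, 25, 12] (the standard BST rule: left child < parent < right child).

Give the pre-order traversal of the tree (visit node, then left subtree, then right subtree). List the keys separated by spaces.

19 3 6 13 11 12 17 21 22 25

19: root
3: left child of 19 (depth 1)
6: right child of 3 (depth 2)
13: right child of 6 (depth 3)
11: left child of 13 (depth 4)
17: right child of 13 (depth 4)
21: right child of 19 (depth 1)
22: right child of 21 (depth 2)
25: right child of 22 (depth 3)
12: right child of 11 (depth 5)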